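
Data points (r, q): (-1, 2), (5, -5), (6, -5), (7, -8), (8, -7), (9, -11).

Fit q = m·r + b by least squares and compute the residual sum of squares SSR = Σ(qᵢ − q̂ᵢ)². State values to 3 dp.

The normal equations are: 256·m + 34·b = -268;  34·m + 6·b = -34.
Determinant 256·6 − 34² = 380.
m = ((-268)·6 − 34·(-34))/380 = -113/95; b = (256·(-34) − 34·(-268))/380 = 102/95.
Residuals: -5/19, -12/95, 101/95, -71/95, 137/95, -26/19; SSR = 544/95.

SSR = 5.726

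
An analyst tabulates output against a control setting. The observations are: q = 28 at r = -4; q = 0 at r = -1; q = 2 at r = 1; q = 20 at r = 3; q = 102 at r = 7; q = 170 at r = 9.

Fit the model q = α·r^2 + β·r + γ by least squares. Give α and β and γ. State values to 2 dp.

α = 2.02, β = 0.79, γ = -1.04

XᵀX·[α, β, γ]ᵀ = Xᵀq reads: 9301·α + 1035·β + 157·γ = 19398;  1035·α + 157·β + 15·γ = 2194;  157·α + 15·β + 6·γ = 322.
(Σr^2·r^2 = 9301, Σr^2·r = 1035, Σr^2 = 157, Σr·r = 157, Σr = 15, Σ1 = 6, Σr^2·q = 19398, Σr·q = 2194, Σq = 322.)
Solving the 3×3 system (Gaussian elimination) gives α = 314071/155803, β = 122341/155803, γ = -162616/155803.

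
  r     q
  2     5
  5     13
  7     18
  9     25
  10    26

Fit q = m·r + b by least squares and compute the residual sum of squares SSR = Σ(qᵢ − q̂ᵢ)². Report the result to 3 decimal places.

SSR = 1.820

From the data, Σr·r = 259, Σr = 33, Σ1 = 5.
Moment sums: Σr·q = 686, Σq = 87.
Eliminating b: 5·(row 1) − 33·(row 2) gives 206·m = 5·686 − 33·87 = 559, so m = 559/206.
Then b = (87 − 33·(559/206))/5 = -105/206.
Residuals: 17/206, -6/103, -50/103, 112/103, -129/206; SSR = 375/206.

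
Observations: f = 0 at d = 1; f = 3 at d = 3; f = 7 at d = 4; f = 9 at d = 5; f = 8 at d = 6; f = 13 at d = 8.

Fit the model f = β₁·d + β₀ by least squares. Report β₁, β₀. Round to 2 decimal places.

Forming AᵀA = [[151, 27]; [27, 6]] and Aᵀf = [234, 40]ᵀ gives AᵀA·[β₁, β₀]ᵀ = Aᵀf.
Δ = 151·6 − 27² = 177.
β₁ = (234·6 − 27·40)/177 = 108/59; β₀ = (151·40 − 27·234)/177 = -278/177.

β₁ = 1.83, β₀ = -1.57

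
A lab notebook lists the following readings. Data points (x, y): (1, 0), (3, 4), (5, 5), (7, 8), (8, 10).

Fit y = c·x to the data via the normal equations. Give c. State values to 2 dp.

With design matrix M, MᵀM = [[148]] and Mᵀy = [173]ᵀ.
c = 173/148 = 1.16892.

c = 1.17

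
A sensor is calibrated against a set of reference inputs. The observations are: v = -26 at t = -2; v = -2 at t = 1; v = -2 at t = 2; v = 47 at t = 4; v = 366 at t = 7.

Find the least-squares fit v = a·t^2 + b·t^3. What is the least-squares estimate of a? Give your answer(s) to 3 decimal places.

a = -3.263

Forming AᵀA = [[2690, 17832]; [17832, 121874]] and Aᵀv = [18572, 128736]ᵀ gives AᵀA·[a, b]ᵀ = Aᵀv.
Determinant 2690·121874 − 17832² = 9860836.
a = (18572·121874 − 17832·128736)/9860836 = -8044106/2465209; b = (2690·128736 − 17832·18572)/9860836 = 3780984/2465209.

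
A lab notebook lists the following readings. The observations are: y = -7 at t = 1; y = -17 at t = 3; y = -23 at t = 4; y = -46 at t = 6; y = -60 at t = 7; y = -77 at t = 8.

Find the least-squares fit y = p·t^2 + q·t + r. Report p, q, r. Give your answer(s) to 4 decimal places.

Sums needed: Σt^2·t^2 = 8131, Σt^2·t = 1163, Σt^2 = 175, Σt·t = 175, Σt = 29, Σ1 = 6.
Moment sums: Σt^2·y = -10052, Σt·y = -1462, Σy = -230.
Normal equations: [[8131, 1163, 175]; [1163, 175, 29]; [175, 29, 6]]·[p, q, r]ᵀ = [-10052, -1462, -230]ᵀ.
Solving the 3×3 system (Gaussian elimination) gives p = -487/440, q = 9/440, r = -123/20.

p = -1.1068, q = 0.0205, r = -6.1500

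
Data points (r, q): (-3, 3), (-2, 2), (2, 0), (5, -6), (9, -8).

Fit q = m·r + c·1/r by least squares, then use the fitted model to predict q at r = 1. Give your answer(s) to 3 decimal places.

Sums needed: Σr·r = 123, Σr·1/r = 5, Σ1/r·1/r = 2687/4050.
For Mᵀq: Σr·q = -115, Σ1/r·q = -184/45.
MᵀM·[m, c]ᵀ = Mᵀq becomes [[123, 5]; [5, 2687/4050]]·[m, c]ᵀ = [-115, -184/45]ᵀ.
Eliminating c: (2687/4050)·(row 1) − 5·(row 2) gives (76417/1350)·m = (2687/4050)·(-115) − 5·(-184/45) = -45241/810, so m = -226205/229251.
Then c = ((-184/45) − 5·(-226205/229251))/(2687/4050) = 97290/76417.
At r = 1: q̂ = (-226205/229251)·(1) + (97290/76417)·(1) = 65665/229251.

q̂ = 0.286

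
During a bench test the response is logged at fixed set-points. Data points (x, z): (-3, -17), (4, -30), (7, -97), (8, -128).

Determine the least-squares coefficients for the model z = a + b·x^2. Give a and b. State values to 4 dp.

a = 1.7988, b = -2.0232

Setting ∂/∂a … = 0 gives: 4·a + 138·b = -272;  138·a + 6834·b = -13578.
Eliminating b: 6834·(row 1) − 138·(row 2) gives 8292·a = 6834·(-272) − 138·(-13578) = 14916, so a = 1243/691.
Then b = ((-13578) − 138·(1243/691))/6834 = -1398/691.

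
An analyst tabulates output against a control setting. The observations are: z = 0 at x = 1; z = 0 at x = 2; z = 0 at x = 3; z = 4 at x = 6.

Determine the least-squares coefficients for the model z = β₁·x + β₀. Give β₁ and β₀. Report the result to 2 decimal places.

From the data, Σx·x = 50, Σx = 12, Σ1 = 4.
And Σx·z = 24, Σz = 4.
Normal equations: [[50, 12]; [12, 4]]·[β₁, β₀]ᵀ = [24, 4]ᵀ.
Eliminating β₀: 4·(row 1) − 12·(row 2) gives 56·β₁ = 4·24 − 12·4 = 48, so β₁ = 6/7.
Then β₀ = (4 − 12·(6/7))/4 = -11/7.

β₁ = 0.86, β₀ = -1.57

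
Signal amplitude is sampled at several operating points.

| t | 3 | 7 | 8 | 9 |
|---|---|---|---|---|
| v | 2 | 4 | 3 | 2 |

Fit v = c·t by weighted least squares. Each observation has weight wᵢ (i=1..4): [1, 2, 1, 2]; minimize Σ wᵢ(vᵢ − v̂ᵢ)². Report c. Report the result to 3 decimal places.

Entries of AᵀWA: Σwᵢ·t·t = 333.
And Σwᵢ·t·v = 122.
Normal equations: [[333]]·[c]ᵀ = [122]ᵀ.
Hence c = 122 / 333 ≈ 0.366366.

c = 0.366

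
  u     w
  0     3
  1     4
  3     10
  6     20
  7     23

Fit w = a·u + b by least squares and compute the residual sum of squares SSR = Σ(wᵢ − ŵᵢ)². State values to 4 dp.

SSR = 2.7903

Entries of XᵀX: Σu·u = 95, Σu = 17, Σ1 = 5.
And Σu·w = 315, Σw = 60.
So XᵀX·[a, b]ᵀ = Xᵀw: [[95, 17]; [17, 5]]·[a, b]ᵀ = [315, 60]ᵀ.
Determinant 95·5 − 17² = 186.
a = (315·5 − 17·60)/186 = 185/62; b = (95·60 − 17·315)/186 = 115/62.
Residuals: 71/62, -26/31, -25/31, 15/62, 8/31; SSR = 173/62.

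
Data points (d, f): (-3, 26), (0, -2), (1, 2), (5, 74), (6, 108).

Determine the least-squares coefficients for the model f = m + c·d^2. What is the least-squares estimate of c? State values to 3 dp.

Entries of AᵀA: Σ1 = 5, Σd^2 = 71, Σd^2·d^2 = 2003.
Right-hand side: Σf = 208, Σd^2·f = 5974.
Normal equations: [[5, 71]; [71, 2003]]·[m, c]ᵀ = [208, 5974]ᵀ.
det = 5·2003 − 71² = 4974.
m = (208·2003 − 71·5974)/4974 = -1255/829; c = (5·5974 − 71·208)/4974 = 2517/829.

c = 3.036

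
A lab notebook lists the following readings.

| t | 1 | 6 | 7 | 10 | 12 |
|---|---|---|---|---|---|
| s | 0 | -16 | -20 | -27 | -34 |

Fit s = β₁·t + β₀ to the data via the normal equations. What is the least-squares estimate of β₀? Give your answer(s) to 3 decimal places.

With design matrix M, MᵀM = [[330, 36]; [36, 5]] and Mᵀs = [-914, -97]ᵀ.
Eliminating β₀: 5·(row 1) − 36·(row 2) gives 354·β₁ = 5·(-914) − 36·(-97) = -1078, so β₁ = -539/177.
Then β₀ = ((-97) − 36·(-539/177))/5 = 149/59.

β₀ = 2.525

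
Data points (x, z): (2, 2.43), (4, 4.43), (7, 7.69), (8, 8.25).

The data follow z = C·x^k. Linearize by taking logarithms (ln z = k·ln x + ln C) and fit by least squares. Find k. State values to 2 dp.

k = 0.90

Linearized form: ln z = k·ln x + ln C. From the 4 transformed points,
AᵀA = [[10.5129, 6.1048]; [6.1048, 4]], rhs = [11.0364, 6.5264]ᵀ  (here Σln x = 6.1048, Σ(ln x)² = 10.5129, Σln z = 6.5264, Σln x·ln z = 11.0364).
Δ = 10.5129·4 − (6.1048)² = 4.7831; k = (11.0364·4 − 6.1048·6.5264)/4.7831 = 0.89962, ln C = (10.5129·6.5264 − 6.1048·11.0364)/4.7831 = 0.25861.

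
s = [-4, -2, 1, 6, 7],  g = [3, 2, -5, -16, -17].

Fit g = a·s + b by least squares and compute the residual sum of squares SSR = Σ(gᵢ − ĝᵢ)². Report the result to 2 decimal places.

With design matrix A, AᵀA = [[106, 8]; [8, 5]] and Aᵀg = [-236, -33]ᵀ.
Eliminating b: 5·(row 1) − 8·(row 2) gives 466·a = 5·(-236) − 8·(-33) = -916, so a = -458/233.
Then b = ((-33) − 8·(-458/233))/5 = -805/233.
Residuals: -328/233, 355/233, 98/233, -175/233, 50/233; SSR = 1186/233.

SSR = 5.09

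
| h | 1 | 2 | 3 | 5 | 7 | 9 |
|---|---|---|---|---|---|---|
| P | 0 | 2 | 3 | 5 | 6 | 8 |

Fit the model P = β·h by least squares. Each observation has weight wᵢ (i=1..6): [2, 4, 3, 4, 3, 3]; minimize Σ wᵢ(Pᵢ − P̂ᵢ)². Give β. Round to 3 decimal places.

From the data, Σwᵢ·h·h = 535.
Moment sums: Σwᵢ·h·P = 485.
Hence β = 485 / 535 ≈ 0.906542.

β = 0.907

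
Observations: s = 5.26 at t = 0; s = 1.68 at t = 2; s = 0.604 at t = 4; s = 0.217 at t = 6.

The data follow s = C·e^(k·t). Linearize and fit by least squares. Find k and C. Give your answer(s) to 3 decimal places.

k = -0.529, C = 5.077

Linearized form: ln s = k·t + ln C. From the 4 transformed points,
Over the data: Σt = 12.0000, Σ(t)² = 56.0000, Σln s = 0.1469, Σt·ln s = -10.1463.
Normal system: [[56.0000, 12.0000]; [12.0000, 4]]·[k, ln C]ᵀ = [-10.1463, 0.1469]ᵀ.
Slope k = (n·Σt·ln s − Σt·Σln s)/(n·Σ(t)² − (Σt)²) = (4·-10.1463 − 12.0000·0.1469)/80.0000 = -0.52935; ln C = (Σln s − k·Σt)/n = 1.62476, so C = exp(1.62476) = 5.07721.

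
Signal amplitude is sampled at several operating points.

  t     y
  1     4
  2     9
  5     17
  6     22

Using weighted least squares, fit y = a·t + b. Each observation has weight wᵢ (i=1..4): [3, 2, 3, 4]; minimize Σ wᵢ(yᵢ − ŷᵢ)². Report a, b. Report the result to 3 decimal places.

a = 3.413, b = 1.000

The normal system MᵀWM·[a, b]ᵀ = MᵀWy is [[230, 46]; [46, 12]]·[a, b]ᵀ = [831, 169]ᵀ.
Determinant 230·12 − 46² = 644.
a = (831·12 − 46·169)/644 = 157/46; b = (230·169 − 46·831)/644 = 1.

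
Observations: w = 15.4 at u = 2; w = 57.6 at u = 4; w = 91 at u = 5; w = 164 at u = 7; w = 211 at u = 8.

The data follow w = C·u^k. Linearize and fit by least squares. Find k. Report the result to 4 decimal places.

k = 1.8894

Let Y = ln w. Fitting Y = k·ln u + ln C by least squares:
Over the data: Σln u = 7.7142, Σ(ln u)² = 13.1032, Σln w = 21.7505, Σln u·ln w = 35.8274.
Normal system: [[13.1032, 7.7142]; [7.7142, 5]]·[k, ln C]ᵀ = [35.8274, 21.7505]ᵀ.
Solving (det = 6.0066): k = 1.88938, ln C = 1.43507.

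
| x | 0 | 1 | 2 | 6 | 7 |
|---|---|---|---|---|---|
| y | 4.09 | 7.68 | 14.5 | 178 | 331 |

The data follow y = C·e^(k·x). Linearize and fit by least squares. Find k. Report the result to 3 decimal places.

k = 0.628

Let Y = ln y. Fitting Y = k·x + ln C by least squares:
AᵀA = [[90.0000, 16.0000]; [16.0000, 5]], rhs = [79.0924, 17.1052]ᵀ  (here Σx = 16.0000, Σ(x)² = 90.0000, Σln y = 17.1052, Σx·ln y = 79.0924).
Slope k = (n·Σx·ln y − Σx·Σln y)/(n·Σ(x)² − (Σx)²) = (5·79.0924 − 16.0000·17.1052)/194.0000 = 0.62773; ln C = (Σln y − k·Σx)/n = 1.41232.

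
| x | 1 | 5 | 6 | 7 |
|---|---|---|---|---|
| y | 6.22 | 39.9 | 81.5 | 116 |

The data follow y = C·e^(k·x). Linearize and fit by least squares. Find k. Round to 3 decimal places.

Linearized form: ln y = k·x + ln C. From the 4 transformed points,
Σx = 19.0000, Σ(x)² = 111.0000, Σln y = 14.6683, Σx·ln y = 79.9384.
Equations: 111.0000·k + 19.0000·ln C = 79.9384;  19.0000·k + 4·ln C = 14.6683.
Solving (det = 83.0000): k = 0.49464, ln C = 1.31754.

k = 0.495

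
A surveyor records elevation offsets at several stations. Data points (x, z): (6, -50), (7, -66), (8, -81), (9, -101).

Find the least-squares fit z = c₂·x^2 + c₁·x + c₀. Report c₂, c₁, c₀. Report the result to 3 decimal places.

c₂ = -1.000, c₁ = -1.800, c₀ = -3.500

The normal system MᵀM·[c₂, c₁, c₀]ᵀ = Mᵀz is [[14354, 1800, 230]; [1800, 230, 30]; [230, 30, 4]]·[c₂, c₁, c₀]ᵀ = [-18399, -2319, -298]ᵀ.
Inverting the 3×3 Gram matrix, [c₂, c₁, c₀]ᵀ = [-1, -9/5, -7/2]ᵀ.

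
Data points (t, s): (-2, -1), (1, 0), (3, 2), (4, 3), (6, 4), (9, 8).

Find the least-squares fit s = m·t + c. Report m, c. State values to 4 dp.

m = 0.8163, c = -0.1905

With design matrix X, XᵀX = [[147, 21]; [21, 6]] and Xᵀs = [116, 16]ᵀ.
Eliminating c: 6·(row 1) − 21·(row 2) gives 441·m = 6·116 − 21·16 = 360, so m = 40/49.
Then c = (16 − 21·(40/49))/6 = -4/21.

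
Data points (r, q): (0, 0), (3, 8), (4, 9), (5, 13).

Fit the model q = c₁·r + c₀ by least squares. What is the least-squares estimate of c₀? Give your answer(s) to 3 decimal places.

c₀ = 0.000

Sums needed: Σr·r = 50, Σr = 12, Σ1 = 4.
Moment sums: Σr·q = 125, Σq = 30.
Normal equations: [[50, 12]; [12, 4]]·[c₁, c₀]ᵀ = [125, 30]ᵀ.
Δ = 50·4 − 12² = 56.
c₁ = (125·4 − 12·30)/56 = 5/2; c₀ = (50·30 − 12·125)/56 = 0.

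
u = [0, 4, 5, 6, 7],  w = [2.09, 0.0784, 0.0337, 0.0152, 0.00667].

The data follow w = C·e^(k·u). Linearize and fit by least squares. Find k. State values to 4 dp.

Let Y = ln w. Fitting Y = k·u + ln C by least squares:
Σu = 22.0000, Σ(u)² = 126.0000, Σln w = -14.3956, Σu·ln w = -87.3247.
Equations: 126.0000·k + 22.0000·ln C = -87.3247;  22.0000·k + 5·ln C = -14.3956.
Solving (det = 146.0000): k = -0.82137, ln C = 0.73490.

k = -0.8214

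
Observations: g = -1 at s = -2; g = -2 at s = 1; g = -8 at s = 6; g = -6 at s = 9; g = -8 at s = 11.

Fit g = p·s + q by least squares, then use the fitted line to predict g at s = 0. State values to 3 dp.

XᵀX·[p, q]ᵀ = Xᵀg reads: 243·p + 25·q = -190;  25·p + 5·q = -25.
Determinant 243·5 − 25² = 590.
p = ((-190)·5 − 25·(-25))/590 = -65/118; q = (243·(-25) − 25·(-190))/590 = -265/118.
At s = 0: ĝ = (-65/118)·(0) + (-265/118)·(1) = -265/118.

ĝ = -2.246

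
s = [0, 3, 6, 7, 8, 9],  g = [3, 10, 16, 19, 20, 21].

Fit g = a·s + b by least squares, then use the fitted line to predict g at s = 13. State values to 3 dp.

ĝ = 30.290

Normal-equation sums: Σs·s = 239, Σs = 33, Σ1 = 6.
Moment sums: Σs·g = 608, Σg = 89.
MᵀM·[a, b]ᵀ = Mᵀg becomes [[239, 33]; [33, 6]]·[a, b]ᵀ = [608, 89]ᵀ.
Determinant 239·6 − 33² = 345.
a = (608·6 − 33·89)/345 = 237/115; b = (239·89 − 33·608)/345 = 1207/345.
At s = 13: ĝ = (237/115)·(13) + (1207/345)·(1) = 2090/69.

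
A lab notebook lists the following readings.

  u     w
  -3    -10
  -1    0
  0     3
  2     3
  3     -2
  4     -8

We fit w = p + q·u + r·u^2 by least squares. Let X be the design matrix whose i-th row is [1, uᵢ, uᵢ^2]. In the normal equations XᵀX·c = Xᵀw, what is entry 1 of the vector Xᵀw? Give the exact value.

-14

Entry 1 ↔ basis 1, so (Xᵀw)_{1} = Σᵢ wᵢ = (1)·(-10) + (1)·(0) + (1)·(3) + (1)·(3) + (1)·(-2) + (1)·(-8) = -14.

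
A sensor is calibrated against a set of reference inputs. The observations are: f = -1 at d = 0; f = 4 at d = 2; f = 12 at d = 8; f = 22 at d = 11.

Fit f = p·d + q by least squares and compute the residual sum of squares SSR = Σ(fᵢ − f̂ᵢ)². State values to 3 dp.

The normal system AᵀA·[p, q]ᵀ = Aᵀf is [[189, 21]; [21, 4]]·[p, q]ᵀ = [346, 37]ᵀ.
det = 189·4 − 21² = 315.
p = (346·4 − 21·37)/315 = 607/315; q = (189·37 − 21·346)/315 = -13/15.
Residuals: -2/15, 319/315, -803/315, 526/315; SSR = 3254/315.

SSR = 10.330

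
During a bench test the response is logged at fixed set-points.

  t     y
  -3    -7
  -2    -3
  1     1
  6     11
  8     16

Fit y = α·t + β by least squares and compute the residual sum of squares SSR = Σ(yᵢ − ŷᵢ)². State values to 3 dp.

Compute the Gram sums: Σt·t = 114, Σt = 10, Σ1 = 5.
And Σt·y = 222, Σy = 18.
So MᵀM·[α, β]ᵀ = Mᵀy: [[114, 10]; [10, 5]]·[α, β]ᵀ = [222, 18]ᵀ.
Determinant 114·5 − 10² = 470.
α = (222·5 − 10·18)/470 = 93/47; β = (114·18 − 10·222)/470 = -84/235.
Residuals: -166/235, 309/235, -146/235, -121/235, 124/235; SSR = 742/235.

SSR = 3.157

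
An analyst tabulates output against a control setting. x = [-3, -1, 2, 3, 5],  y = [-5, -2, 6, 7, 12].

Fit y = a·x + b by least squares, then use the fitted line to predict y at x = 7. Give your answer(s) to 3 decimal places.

ŷ = 16.167

The normal equations are: 48·a + 6·b = 110;  6·a + 5·b = 18.
(Σx·x = 48, Σx = 6, Σ1 = 5, Σx·y = 110, Σy = 18.)
det = 48·5 − 6² = 204.
a = (110·5 − 6·18)/204 = 13/6; b = (48·18 − 6·110)/204 = 1.
At x = 7: ŷ = (13/6)·(7) + (1)·(1) = 97/6.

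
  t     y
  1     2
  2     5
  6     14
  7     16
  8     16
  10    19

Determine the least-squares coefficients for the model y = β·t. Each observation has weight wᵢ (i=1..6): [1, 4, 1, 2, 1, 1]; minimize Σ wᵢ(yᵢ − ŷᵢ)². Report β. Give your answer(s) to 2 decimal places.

β = 2.12

From the data, Σwᵢ·t·t = 315.
For MᵀWy: Σwᵢ·t·y = 668.
Normal equations: [[315]]·[β]ᵀ = [668]ᵀ.
Hence β = 668 / 315 ≈ 2.12063.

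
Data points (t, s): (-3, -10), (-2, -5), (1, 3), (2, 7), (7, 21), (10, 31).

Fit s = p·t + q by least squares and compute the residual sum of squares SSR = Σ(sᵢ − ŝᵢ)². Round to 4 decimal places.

Setting ∂/∂p … = 0 gives: 167·p + 15·q = 514;  15·p + 6·q = 47.
(Σt·t = 167, Σt = 15, Σ1 = 6, Σt·s = 514, Σs = 47.)
Eliminating q: 6·(row 1) − 15·(row 2) gives 777·p = 6·514 − 15·47 = 2379, so p = 793/259.
Then q = (47 − 15·(793/259))/6 = 139/777.
Residuals: -772/777, 734/777, -187/777, 542/777, -475/777, 158/777; SSR = 2206/777.

SSR = 2.8391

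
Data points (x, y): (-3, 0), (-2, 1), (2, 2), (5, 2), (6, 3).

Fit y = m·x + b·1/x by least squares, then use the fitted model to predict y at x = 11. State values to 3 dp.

ŷ = 5.127

From the data, Σx·x = 78, Σx·1/x = 5, Σ1/x·1/x = 611/900.
For Mᵀy: Σx·y = 30, Σ1/x·y = 7/5.
So MᵀM·[m, b]ᵀ = Mᵀy: [[78, 5]; [5, 611/900]]·[m, b]ᵀ = [30, 7/5]ᵀ.
Eliminating b: (611/900)·(row 1) − 5·(row 2) gives (4193/150)·m = (611/900)·30 − 5·(7/5) = 401/30, so m = 2005/4193.
Then b = ((7/5) − 5·(2005/4193))/(611/900) = -6120/4193.
At x = 11: ŷ = (2005/4193)·(11) + (-6120/4193)·(1/11) = 236485/46123.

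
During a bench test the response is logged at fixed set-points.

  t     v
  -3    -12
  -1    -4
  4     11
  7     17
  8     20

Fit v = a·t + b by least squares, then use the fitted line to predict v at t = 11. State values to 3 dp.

Sums needed: Σt·t = 139, Σt = 15, Σ1 = 5.
Right-hand side: Σt·v = 363, Σv = 32.
Eliminating b: 5·(row 1) − 15·(row 2) gives 470·a = 5·363 − 15·32 = 1335, so a = 267/94.
Then b = (32 − 15·(267/94))/5 = -997/470.
At t = 11: v̂ = (267/94)·(11) + (-997/470)·(1) = 6844/235.

v̂ = 29.123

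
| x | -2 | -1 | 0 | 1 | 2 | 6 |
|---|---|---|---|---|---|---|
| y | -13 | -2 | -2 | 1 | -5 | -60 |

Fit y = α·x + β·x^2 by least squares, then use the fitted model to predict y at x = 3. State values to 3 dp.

ŷ = -12.060

The normal equations are: 46·α + 216·β = -341;  216·α + 1330·β = -2233.
Determinant 46·1330 − 216² = 14524.
α = ((-341)·1330 − 216·(-2233))/14524 = 14399/7262; β = (46·(-2233) − 216·(-341))/14524 = -14531/7262.
At x = 3: ŷ = (14399/7262)·(3) + (-14531/7262)·(9) = -43791/3631.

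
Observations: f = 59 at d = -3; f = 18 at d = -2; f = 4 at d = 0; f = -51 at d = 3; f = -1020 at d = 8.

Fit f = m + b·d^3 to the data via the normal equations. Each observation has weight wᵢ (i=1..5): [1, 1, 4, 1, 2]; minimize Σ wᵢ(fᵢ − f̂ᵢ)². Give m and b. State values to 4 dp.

The normal equations are: 9·m + 1016·b = -1998;  1016·m + 525810·b = -1047594.
det = 9·525810 − 1016² = 3700034.
m = ((-1998)·525810 − 1016·(-1047594))/3700034 = 530274/142309; b = (9·(-1047594) − 1016·(-1998))/3700034 = -284553/142309.

m = 3.7262, b = -1.9995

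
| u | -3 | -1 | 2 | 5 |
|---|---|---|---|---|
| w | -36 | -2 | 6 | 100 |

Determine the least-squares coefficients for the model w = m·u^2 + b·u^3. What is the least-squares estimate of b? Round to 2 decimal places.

With design matrix A, AᵀA = [[723, 2913]; [2913, 16419]] and Aᵀw = [2198, 13522]ᵀ.
det = 723·16419 − 2913² = 3385368.
m = (2198·16419 − 2913·13522)/3385368 = -45842/47019; b = (723·13522 − 2913·2198)/3385368 = 46856/47019.

b = 1.00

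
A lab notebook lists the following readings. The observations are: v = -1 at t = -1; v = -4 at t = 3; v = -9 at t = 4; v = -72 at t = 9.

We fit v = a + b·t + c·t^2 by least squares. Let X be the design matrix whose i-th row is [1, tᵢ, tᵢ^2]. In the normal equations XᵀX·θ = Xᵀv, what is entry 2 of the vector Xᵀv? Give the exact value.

Entry 2 ↔ basis t, so (Xᵀv)_{2} = Σᵢ (t)·vᵢ = (-1)·(-1) + (3)·(-4) + (4)·(-9) + (9)·(-72) = -695.

-695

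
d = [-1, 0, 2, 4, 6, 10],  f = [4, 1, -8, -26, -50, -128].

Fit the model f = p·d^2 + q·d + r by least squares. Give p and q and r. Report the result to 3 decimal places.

p = -1.031, q = -2.625, r = 1.664

Setting ∂/∂p … = 0 gives: 11569·p + 1287·q + 157·r = -15044;  1287·p + 157·q + 21·r = -1704;  157·p + 21·q + 6·r = -207.
(Σd^2·d^2 = 11569, Σd^2·d = 1287, Σd^2 = 157, Σd·d = 157, Σd = 21, Σ1 = 6, Σd^2·f = -15044, Σd·f = -1704, Σf = -207.)
Row-reducing yields p = -48909/47444, q = -124563/47444, r = 1361/818.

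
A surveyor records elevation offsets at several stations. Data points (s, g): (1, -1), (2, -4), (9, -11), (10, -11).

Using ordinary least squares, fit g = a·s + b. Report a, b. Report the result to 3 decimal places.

Normal-equation sums: Σs·s = 186, Σs = 22, Σ1 = 4.
Moment sums: Σs·g = -218, Σg = -27.
So AᵀA·[a, b]ᵀ = Aᵀg: [[186, 22]; [22, 4]]·[a, b]ᵀ = [-218, -27]ᵀ.
Determinant 186·4 − 22² = 260.
a = ((-218)·4 − 22·(-27))/260 = -139/130; b = (186·(-27) − 22·(-218))/260 = -113/130.

a = -1.069, b = -0.869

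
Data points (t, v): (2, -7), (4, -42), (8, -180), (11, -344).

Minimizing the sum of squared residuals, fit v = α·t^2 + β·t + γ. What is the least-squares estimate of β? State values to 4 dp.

β = -0.2035

The normal system AᵀA·[α, β, γ]ᵀ = Aᵀv is [[19009, 1915, 205]; [1915, 205, 25]; [205, 25, 4]]·[α, β, γ]ᵀ = [-53844, -5406, -573]ᵀ.
Inverting the 3×3 Gram matrix, [α, β, γ]ᵀ = [-63/22, -291/1430, 684/143]ᵀ.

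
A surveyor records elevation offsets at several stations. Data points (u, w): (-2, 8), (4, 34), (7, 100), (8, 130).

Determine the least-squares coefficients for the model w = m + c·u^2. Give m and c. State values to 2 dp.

m = 0.67, c = 2.02

Setting ∂/∂m … = 0 gives: 4·m + 133·c = 272;  133·m + 6769·c = 13796.
det = 4·6769 − 133² = 9387.
m = (272·6769 − 133·13796)/9387 = 100/149; c = (4·13796 − 133·272)/9387 = 2112/1043.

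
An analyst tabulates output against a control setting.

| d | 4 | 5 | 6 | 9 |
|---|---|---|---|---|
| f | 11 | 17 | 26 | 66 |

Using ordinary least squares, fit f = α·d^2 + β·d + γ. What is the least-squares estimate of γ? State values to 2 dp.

Forming AᵀA = [[8738, 1134, 158]; [1134, 158, 24]; [158, 24, 4]] and Aᵀf = [6883, 879, 120]ᵀ gives AᵀA·[α, β, γ]ᵀ = Aᵀf.
Inverting the 3×3 Gram matrix, [α, β, γ]ᵀ = [214/181, -1575/362, 1702/181]ᵀ.

γ = 9.40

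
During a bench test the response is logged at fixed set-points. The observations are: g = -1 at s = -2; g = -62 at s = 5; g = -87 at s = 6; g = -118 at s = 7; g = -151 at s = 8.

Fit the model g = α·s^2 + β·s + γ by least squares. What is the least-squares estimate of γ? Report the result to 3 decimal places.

γ = 2.682

The normal equations are: 8434·α + 1188·β + 178·γ = -20132;  1188·α + 178·β + 24·γ = -2864;  178·α + 24·β + 5·γ = -419.
Inverting the 3×3 Gram matrix, [α, β, γ]ᵀ = [-4139/1963, -4670/1963, 405/151]ᵀ.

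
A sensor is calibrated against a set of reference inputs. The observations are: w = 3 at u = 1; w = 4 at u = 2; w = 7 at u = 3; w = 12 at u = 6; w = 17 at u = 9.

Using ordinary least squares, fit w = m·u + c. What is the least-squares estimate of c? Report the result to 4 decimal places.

c = 1.1028

Compute the Gram sums: Σu·u = 131, Σu = 21, Σ1 = 5.
And Σu·w = 257, Σw = 43.
det = 131·5 − 21² = 214.
m = (257·5 − 21·43)/214 = 191/107; c = (131·43 − 21·257)/214 = 118/107.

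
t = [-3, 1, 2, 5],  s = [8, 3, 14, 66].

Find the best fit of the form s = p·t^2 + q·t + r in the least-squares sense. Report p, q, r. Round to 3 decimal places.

p = 2.077, q = 3.123, r = -1.403

Sums needed: Σt^2·t^2 = 723, Σt^2·t = 107, Σt^2 = 39, Σt·t = 39, Σt = 5, Σ1 = 4.
Right-hand side: Σt^2·s = 1781, Σt·s = 337, Σs = 91.
Inverting the 3×3 Gram matrix, [p, q, r]ᵀ = [8133/3916, 12229/3916, -2747/1958]ᵀ.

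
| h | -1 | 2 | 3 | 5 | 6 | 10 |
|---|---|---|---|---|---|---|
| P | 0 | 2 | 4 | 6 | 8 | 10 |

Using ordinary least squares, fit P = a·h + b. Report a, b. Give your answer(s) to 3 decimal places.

Setting ∂/∂a … = 0 gives: 175·a + 25·b = 194;  25·a + 6·b = 30.
Δ = 175·6 − 25² = 425.
a = (194·6 − 25·30)/425 = 414/425; b = (175·30 − 25·194)/425 = 16/17.

a = 0.974, b = 0.941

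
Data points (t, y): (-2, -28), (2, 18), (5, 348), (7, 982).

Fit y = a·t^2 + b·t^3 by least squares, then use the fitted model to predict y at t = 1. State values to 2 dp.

ŷ = 1.76

With design matrix X, XᵀX = [[3058, 19932]; [19932, 133402]] and Xᵀy = [56778, 380694]ᵀ.
Eliminating b: 133402·(row 1) − 19932·(row 2) gives 10658692·a = 133402·56778 − 19932·380694 = -13694052, so a = -3423513/2664673.
Then b = (380694 − 19932·(-3423513/2664673))/133402 = 737799/242243.
At t = 1: ŷ = (-3423513/2664673)·(1) + (737799/242243)·(1) = 4692276/2664673.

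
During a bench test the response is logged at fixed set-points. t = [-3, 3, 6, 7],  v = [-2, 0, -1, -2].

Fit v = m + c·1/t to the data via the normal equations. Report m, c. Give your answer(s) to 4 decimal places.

Setting ∂/∂m … = 0 gives: 4·m + (13/42)·c = -5;  (13/42)·m + (53/196)·c = 3/14.
(Σ1 = 4, Σ1/t = 13/42, Σ1/t·1/t = 53/196, Σv = -5, Σ1/t·v = 3/14.)
Δ = 4·(53/196) − (13/42)² = 1739/1764.
m = ((-5)·(53/196) − (13/42)·(3/14))/(1739/1764) = -2502/1739; c = (4·(3/14) − (13/42)·(-5))/(1739/1764) = 4242/1739.

m = -1.4388, c = 2.4393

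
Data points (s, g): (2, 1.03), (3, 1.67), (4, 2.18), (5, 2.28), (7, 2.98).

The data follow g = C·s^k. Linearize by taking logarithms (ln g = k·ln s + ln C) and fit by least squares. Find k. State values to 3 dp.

Taking logs, ln g = k·ln s + ln C, so regress ln g on ln s.
AᵀA = [[9.9861, 6.7334]; [6.7334, 5]], rhs = [5.1155, 3.2378]ᵀ  (here Σln s = 6.7334, Σ(ln s)² = 9.9861, Σln g = 3.2378, Σln s·ln g = 5.1155).
Δ = 9.9861·5 − (6.7334)² = 4.5917; k = (5.1155·5 − 6.7334·3.2378)/4.5917 = 0.82237, ln C = (9.9861·3.2378 − 6.7334·5.1155)/4.5917 = -0.45991.

k = 0.822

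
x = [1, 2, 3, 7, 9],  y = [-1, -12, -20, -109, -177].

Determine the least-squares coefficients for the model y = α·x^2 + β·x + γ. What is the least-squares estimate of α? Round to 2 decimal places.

α = -2.03

Normal-equation sums: Σx^2·x^2 = 9060, Σx^2·x = 1108, Σx^2 = 144, Σx·x = 144, Σx = 22, Σ1 = 5.
For Mᵀy: Σx^2·y = -19907, Σx·y = -2441, Σy = -319.
Normal equations: [[9060, 1108, 144]; [1108, 144, 22]; [144, 22, 5]]·[α, β, γ]ᵀ = [-19907, -2441, -319]ᵀ.
Solving the 3×3 system (Gaussian elimination) gives α = -8645/4268, β = -1729/1067, γ = 1777/1067.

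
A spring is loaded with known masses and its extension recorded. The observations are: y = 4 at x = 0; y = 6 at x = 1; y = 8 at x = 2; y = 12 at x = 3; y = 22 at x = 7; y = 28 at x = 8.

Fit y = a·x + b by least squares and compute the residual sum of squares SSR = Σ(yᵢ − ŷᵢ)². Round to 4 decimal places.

SSR = 6.4548

MᵀM·[a, b]ᵀ = Mᵀy reads: 127·a + 21·b = 436;  21·a + 6·b = 80.
det = 127·6 − 21² = 321.
a = (436·6 − 21·80)/321 = 312/107; b = (127·80 − 21·436)/321 = 1004/321.
Residuals: 280/321, -14/321, -308/321, 40/321, -494/321, 496/321; SSR = 2072/321.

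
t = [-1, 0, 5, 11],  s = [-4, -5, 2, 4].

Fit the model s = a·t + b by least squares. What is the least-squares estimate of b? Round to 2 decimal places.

Sums needed: Σt·t = 147, Σt = 15, Σ1 = 4.
And Σt·s = 58, Σs = -3.
Normal equations: [[147, 15]; [15, 4]]·[a, b]ᵀ = [58, -3]ᵀ.
Δ = 147·4 − 15² = 363.
a = (58·4 − 15·(-3))/363 = 277/363; b = (147·(-3) − 15·58)/363 = -437/121.

b = -3.61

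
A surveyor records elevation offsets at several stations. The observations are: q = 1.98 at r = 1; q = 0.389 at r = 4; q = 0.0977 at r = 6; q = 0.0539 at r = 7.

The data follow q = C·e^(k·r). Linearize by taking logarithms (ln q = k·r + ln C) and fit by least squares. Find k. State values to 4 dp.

k = -0.6052

Taking logs, ln q = k·r + ln C, so regress ln q on r.
Σr = 18.0000, Σ(r)² = 102.0000, Σln q = -5.5076, Σr·ln q = -37.4931.
Equations: 102.0000·k + 18.0000·ln C = -37.4931;  18.0000·k + 4·ln C = -5.5076.
Solving (det = 84.0000): k = -0.60519, ln C = 1.34649.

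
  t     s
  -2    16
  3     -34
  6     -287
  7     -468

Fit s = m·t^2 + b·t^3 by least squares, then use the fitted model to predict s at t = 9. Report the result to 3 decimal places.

From the data, Σt^2·t^2 = 3794, Σt^2·t^3 = 24794, Σt^3·t^3 = 165098.
For Aᵀs: Σt^2·s = -33506, Σt^3·s = -223562.
AᵀA·[m, b]ᵀ = Aᵀs becomes [[3794, 24794]; [24794, 165098]]·[m, b]ᵀ = [-33506, -223562]ᵀ.
Δ = 3794·165098 − 24794² = 11639376.
m = ((-33506)·165098 − 24794·(-223562))/11639376 = 77935/80829; b = (3794·(-223562) − 24794·(-33506))/11639376 = -17308/11547.
At t = 9: ŝ = (77935/80829)·(81) + (-17308/11547)·(729) = -9112221/8981.

ŝ = -1014.611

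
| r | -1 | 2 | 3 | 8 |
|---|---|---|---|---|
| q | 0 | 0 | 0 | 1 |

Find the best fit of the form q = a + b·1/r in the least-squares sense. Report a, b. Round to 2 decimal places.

a = 0.25, b = 0.10

Normal-equation sums: Σ1 = 4, Σ1/r = -1/24, Σ1/r·1/r = 793/576.
Right-hand side: Σq = 1, Σ1/r·q = 1/8.
XᵀX·[a, b]ᵀ = Xᵀq becomes [[4, -1/24]; [-1/24, 793/576]]·[a, b]ᵀ = [1, 1/8]ᵀ.
Eliminating b: (793/576)·(row 1) − (-1/24)·(row 2) gives (1057/192)·a = (793/576)·1 − (-1/24)·(1/8) = 199/144, so a = 796/3171.
Then b = ((1/8) − (-1/24)·(796/3171))/(793/576) = 104/1057.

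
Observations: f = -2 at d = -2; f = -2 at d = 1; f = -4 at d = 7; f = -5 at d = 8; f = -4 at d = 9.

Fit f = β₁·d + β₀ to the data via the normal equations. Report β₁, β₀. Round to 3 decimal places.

From the data, Σd·d = 199, Σd = 23, Σ1 = 5.
Right-hand side: Σd·f = -102, Σf = -17.
Eliminating β₀: 5·(row 1) − 23·(row 2) gives 466·β₁ = 5·(-102) − 23·(-17) = -119, so β₁ = -119/466.
Then β₀ = ((-17) − 23·(-119/466))/5 = -1037/466.

β₁ = -0.255, β₀ = -2.225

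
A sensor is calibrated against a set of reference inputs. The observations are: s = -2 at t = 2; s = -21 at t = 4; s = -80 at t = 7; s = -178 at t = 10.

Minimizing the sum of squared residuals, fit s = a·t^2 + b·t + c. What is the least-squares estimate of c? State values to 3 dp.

c = -0.533

From the data, Σt^2·t^2 = 12673, Σt^2·t = 1415, Σt^2 = 169, Σt·t = 169, Σt = 23, Σ1 = 4.
For Aᵀs: Σt^2·s = -22064, Σt·s = -2428, Σs = -281.
So AᵀA·[a, b, c]ᵀ = Aᵀs: [[12673, 1415, 169]; [1415, 169, 23]; [169, 23, 4]]·[a, b, c]ᵀ = [-22064, -2428, -281]ᵀ.
Solving the 3×3 system (Gaussian elimination) gives a = -1613/762, b = 871/254, c = -203/381.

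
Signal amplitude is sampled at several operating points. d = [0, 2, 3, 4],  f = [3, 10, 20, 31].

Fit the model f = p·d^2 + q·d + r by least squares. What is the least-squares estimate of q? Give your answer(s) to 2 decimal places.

Compute the Gram sums: Σd^2·d^2 = 353, Σd^2·d = 99, Σd^2 = 29, Σd·d = 29, Σd = 9, Σ1 = 4.
Right-hand side: Σd^2·f = 716, Σd·f = 204, Σf = 64.
So AᵀA·[p, q, r]ᵀ = Aᵀf: [[353, 99, 29]; [99, 29, 9]; [29, 9, 4]]·[p, q, r]ᵀ = [716, 204, 64]ᵀ.
Row-reducing yields p = 18/11, q = 6/11, r = 32/11.

q = 0.55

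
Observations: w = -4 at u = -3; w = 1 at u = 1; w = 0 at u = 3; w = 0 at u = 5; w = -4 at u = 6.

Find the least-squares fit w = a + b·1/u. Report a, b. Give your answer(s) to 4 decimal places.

a = -2.4677, b = 3.9064

Setting ∂/∂a … = 0 gives: 5·a + (41/30)·b = -7;  (41/30)·a + (129/100)·b = 5/3.
(Σ1 = 5, Σ1/u = 41/30, Σ1/u·1/u = 129/100, Σw = -7, Σ1/u·w = 5/3.)
det = 5·(129/100) − (41/30)² = 1031/225.
a = ((-7)·(129/100) − (41/30)·(5/3))/(1031/225) = -10177/4124; b = (5·(5/3) − (41/30)·(-7))/(1031/225) = 8055/2062.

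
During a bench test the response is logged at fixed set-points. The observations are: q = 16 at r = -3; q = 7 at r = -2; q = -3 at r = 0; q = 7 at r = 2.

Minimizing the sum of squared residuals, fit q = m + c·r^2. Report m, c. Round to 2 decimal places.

m = -2.14, c = 2.09

From the data, Σ1 = 4, Σr^2 = 17, Σr^2·r^2 = 113.
Moment sums: Σq = 27, Σr^2·q = 200.
Determinant 4·113 − 17² = 163.
m = (27·113 − 17·200)/163 = -349/163; c = (4·200 − 17·27)/163 = 341/163.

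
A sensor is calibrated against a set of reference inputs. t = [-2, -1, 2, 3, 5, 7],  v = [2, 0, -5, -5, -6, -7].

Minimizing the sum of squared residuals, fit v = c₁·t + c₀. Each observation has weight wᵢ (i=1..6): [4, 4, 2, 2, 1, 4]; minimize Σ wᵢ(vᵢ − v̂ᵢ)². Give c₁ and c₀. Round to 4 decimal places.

Compute the Gram sums: Σwᵢ·t·t = 267, Σwᵢ·t = 31, Σwᵢ·1 = 17.
For MᵀWv: Σwᵢ·t·v = -292, Σwᵢ·v = -46.
Eliminating c₀: 17·(row 1) − 31·(row 2) gives 3578·c₁ = 17·(-292) − 31·(-46) = -3538, so c₁ = -1769/1789.
Then c₀ = ((-46) − 31·(-1769/1789))/17 = -1615/1789.

c₁ = -0.9888, c₀ = -0.9027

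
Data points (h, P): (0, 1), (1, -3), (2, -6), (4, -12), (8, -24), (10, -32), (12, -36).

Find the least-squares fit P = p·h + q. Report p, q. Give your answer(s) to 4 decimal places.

p = -3.1103, q = 0.4400

Normal-equation sums: Σh·h = 329, Σh = 37, Σ1 = 7.
Moment sums: Σh·P = -1007, ΣP = -112.
AᵀA·[p, q]ᵀ = AᵀP becomes [[329, 37]; [37, 7]]·[p, q]ᵀ = [-1007, -112]ᵀ.
Eliminating q: 7·(row 1) − 37·(row 2) gives 934·p = 7·(-1007) − 37·(-112) = -2905, so p = -2905/934.
Then q = ((-112) − 37·(-2905/934))/7 = 411/934.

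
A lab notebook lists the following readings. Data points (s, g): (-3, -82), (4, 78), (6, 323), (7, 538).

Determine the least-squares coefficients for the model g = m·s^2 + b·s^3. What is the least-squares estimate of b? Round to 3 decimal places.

From the data, Σs^2·s^2 = 4034, Σs^2·s^3 = 25364, Σs^3·s^3 = 169130.
And Σs^2·g = 38500, Σs^3·g = 261508.
XᵀX·[m, b]ᵀ = Xᵀg becomes [[4034, 25364]; [25364, 169130]]·[m, b]ᵀ = [38500, 261508]ᵀ.
det = 4034·169130 − 25364² = 38937924.
m = (38500·169130 − 25364·261508)/38937924 = -10115326/3244827; b = (4034·261508 − 25364·38500)/38937924 = 6534106/3244827.

b = 2.014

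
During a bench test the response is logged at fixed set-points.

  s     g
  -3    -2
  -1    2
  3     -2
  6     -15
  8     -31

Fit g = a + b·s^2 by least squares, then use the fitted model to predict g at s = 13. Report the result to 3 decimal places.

Normal-equation sums: Σ1 = 5, Σs^2 = 119, Σs^2·s^2 = 5555.
And Σg = -48, Σs^2·g = -2558.
XᵀX·[a, b]ᵀ = Xᵀg becomes [[5, 119]; [119, 5555]]·[a, b]ᵀ = [-48, -2558]ᵀ.
Δ = 5·5555 − 119² = 13614.
a = ((-48)·5555 − 119·(-2558))/13614 = 18881/6807; b = (5·(-2558) − 119·(-48))/13614 = -3539/6807.
At s = 13: ĝ = (18881/6807)·(1) + (-3539/6807)·(169) = -193070/2269.

ĝ = -85.090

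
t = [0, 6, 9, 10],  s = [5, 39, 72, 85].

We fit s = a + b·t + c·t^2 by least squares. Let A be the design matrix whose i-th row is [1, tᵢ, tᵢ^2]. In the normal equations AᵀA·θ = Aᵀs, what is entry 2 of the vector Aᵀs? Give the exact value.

Entry 2 ↔ basis t, so (Aᵀs)_{2} = Σᵢ (t)·sᵢ = (0)·(5) + (6)·(39) + (9)·(72) + (10)·(85) = 1732.

1732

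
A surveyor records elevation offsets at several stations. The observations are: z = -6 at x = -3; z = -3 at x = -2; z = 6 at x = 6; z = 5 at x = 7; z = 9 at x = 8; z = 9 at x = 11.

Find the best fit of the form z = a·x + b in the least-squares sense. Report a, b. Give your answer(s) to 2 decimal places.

Normal-equation sums: Σx·x = 283, Σx = 27, Σ1 = 6.
Moment sums: Σx·z = 266, Σz = 20.
Eliminating b: 6·(row 1) − 27·(row 2) gives 969·a = 6·266 − 27·20 = 1056, so a = 352/323.
Then b = (20 − 27·(352/323))/6 = -1522/969.

a = 1.09, b = -1.57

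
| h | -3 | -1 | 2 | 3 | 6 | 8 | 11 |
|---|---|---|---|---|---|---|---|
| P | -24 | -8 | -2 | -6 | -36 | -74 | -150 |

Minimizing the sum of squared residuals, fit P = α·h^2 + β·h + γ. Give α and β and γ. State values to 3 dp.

α = -1.508, β = 3.142, γ = -1.961

The normal equations are: 20212·α + 2066·β + 244·γ = -24468;  2066·α + 244·β + 26·γ = -2400;  244·α + 26·β + 7·γ = -300.
(Σh^2·h^2 = 20212, Σh^2·h = 2066, Σh^2 = 244, Σh·h = 244, Σh = 26, Σ1 = 7, Σh^2·P = -24468, Σh·P = -2400, ΣP = -300.)
Inverting the 3×3 Gram matrix, [α, β, γ]ᵀ = [-111716/74081, 232734/74081, -145240/74081]ᵀ.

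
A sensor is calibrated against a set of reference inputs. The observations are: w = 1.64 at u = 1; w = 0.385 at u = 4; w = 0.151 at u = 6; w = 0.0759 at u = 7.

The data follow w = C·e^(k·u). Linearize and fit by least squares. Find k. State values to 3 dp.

Linearized form: ln w = k·u + ln C. From the 4 transformed points,
Over the data: Σu = 18.0000, Σ(u)² = 102.0000, Σln w = -4.9286, Σu·ln w = -32.7146.
Normal system: [[102.0000, 18.0000]; [18.0000, 4]]·[k, ln C]ᵀ = [-32.7146, -4.9286]ᵀ.
Slope k = (n·Σu·ln w − Σu·Σln w)/(n·Σ(u)² − (Σu)²) = (4·-32.7146 − 18.0000·-4.9286)/84.0000 = -0.50170; ln C = (Σln w − k·Σu)/n = 1.02550.

k = -0.502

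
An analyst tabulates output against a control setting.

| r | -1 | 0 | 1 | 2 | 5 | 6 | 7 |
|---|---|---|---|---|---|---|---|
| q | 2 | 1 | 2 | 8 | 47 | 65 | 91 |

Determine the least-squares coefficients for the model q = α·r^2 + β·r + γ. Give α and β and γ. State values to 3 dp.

α = 1.830, β = 0.018, γ = 0.482

Compute the Gram sums: Σr^2·r^2 = 4340, Σr^2·r = 692, Σr^2 = 116, Σr·r = 116, Σr = 20, Σ1 = 7.
For Aᵀq: Σr^2·q = 8010, Σr·q = 1278, Σq = 216.
Normal equations: [[4340, 692, 116]; [692, 116, 20]; [116, 20, 7]]·[α, β, γ]ᵀ = [8010, 1278, 216]ᵀ.
Row-reducing yields α = 3279/1792, β = 33/1792, γ = 27/56.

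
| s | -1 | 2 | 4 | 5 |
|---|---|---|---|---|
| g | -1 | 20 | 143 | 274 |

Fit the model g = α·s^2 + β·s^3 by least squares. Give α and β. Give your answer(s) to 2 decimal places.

Forming AᵀA = [[898, 4180]; [4180, 19786]] and Aᵀg = [9217, 43563]ᵀ gives AᵀA·[α, β]ᵀ = Aᵀg.
Eliminating β: 19786·(row 1) − 4180·(row 2) gives 295428·α = 19786·9217 − 4180·43563 = 274222, so α = 137111/147714.
Then β = (43563 − 4180·(137111/147714))/19786 = 296257/147714.

α = 0.93, β = 2.01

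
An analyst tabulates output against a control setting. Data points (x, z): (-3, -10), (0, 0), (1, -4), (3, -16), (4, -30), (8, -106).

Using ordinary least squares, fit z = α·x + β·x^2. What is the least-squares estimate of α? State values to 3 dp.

Forming AᵀA = [[99, 577]; [577, 4515]] and Aᵀz = [-990, -7502]ᵀ gives AᵀA·[α, β]ᵀ = Aᵀz.
Determinant 99·4515 − 577² = 114056.
α = ((-990)·4515 − 577·(-7502))/114056 = -35299/28514; β = (99·(-7502) − 577·(-990))/114056 = -42867/28514.

α = -1.238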